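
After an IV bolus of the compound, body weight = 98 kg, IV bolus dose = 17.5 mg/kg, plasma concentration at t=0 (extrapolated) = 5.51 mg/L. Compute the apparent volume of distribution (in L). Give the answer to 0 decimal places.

311 L

Dose = 17.5 × 98 = 1715 mg
Vd = Dose / C₀ = 1715 / 5.51 = 311.3 L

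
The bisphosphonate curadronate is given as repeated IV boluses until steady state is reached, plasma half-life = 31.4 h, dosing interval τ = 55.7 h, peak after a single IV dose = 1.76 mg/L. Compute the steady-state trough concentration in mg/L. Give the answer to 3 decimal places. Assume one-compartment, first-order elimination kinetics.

0.727 mg/L

k = ln2 / t½ = 0.693147 / 31.4 = 0.02207 h⁻¹
e^(−kτ) = e^(−0.02207 × 55.7) = 0.2925
Accumulation ratio R = 1 / (1 − e^(−kτ)) = 1 / (1 − 0.2925) = 1.413
Steady-state trough = C₀ × R × e^(−kτ) = 1.76 × 1.413 × 0.2925 = 0.7274 mg/L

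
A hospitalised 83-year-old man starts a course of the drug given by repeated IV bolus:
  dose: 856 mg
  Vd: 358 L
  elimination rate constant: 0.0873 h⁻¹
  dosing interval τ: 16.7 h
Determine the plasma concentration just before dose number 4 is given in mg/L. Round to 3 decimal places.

0.716 mg/L

C₀ per dose = Dose / Vd = 856 / 358 = 2.391 mg/L
Fraction remaining after one interval: r = e^(−kτ) = e^(−0.08730 × 16.7) = 0.2327
Before dose 4, 3 doses have been given (aged 1τ, 2τ, 3τ).
C_trough = C₀ × (r + r² + … + r^3) = C₀ × r(1−r^3)/(1−r)
        = 2.391 × 0.2327 × (1 − 0.01260) / (1 − 0.2327) = 0.7160 mg/L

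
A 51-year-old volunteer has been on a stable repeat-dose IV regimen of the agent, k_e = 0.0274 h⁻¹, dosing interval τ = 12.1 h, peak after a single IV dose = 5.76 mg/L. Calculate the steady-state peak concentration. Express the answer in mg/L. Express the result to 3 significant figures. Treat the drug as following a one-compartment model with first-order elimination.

e^(−kτ) = e^(−0.02740 × 12.1) = 0.7178
Accumulation ratio R = 1 / (1 − e^(−kτ)) = 1 / (1 − 0.7178) = 3.544
Steady-state peak = C₀ × R = 5.76 × 3.544 = 20.41 mg/L

20.4 mg/L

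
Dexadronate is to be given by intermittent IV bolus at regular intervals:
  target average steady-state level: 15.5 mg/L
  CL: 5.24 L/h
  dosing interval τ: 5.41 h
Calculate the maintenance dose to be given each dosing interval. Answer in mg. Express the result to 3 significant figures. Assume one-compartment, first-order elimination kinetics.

439 mg

At steady state, Dose/τ = Css × CL.
Dose = Css × CL × τ = 15.5 × 5.240 × 5.41 = 439.4 mg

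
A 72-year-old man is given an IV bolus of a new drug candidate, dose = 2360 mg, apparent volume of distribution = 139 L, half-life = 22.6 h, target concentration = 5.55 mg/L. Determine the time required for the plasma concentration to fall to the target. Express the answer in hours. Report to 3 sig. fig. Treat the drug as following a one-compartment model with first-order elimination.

C₀ = Dose / Vd = 2360 / 139 = 16.98 mg/L
k = ln2 / t½ = 0.693147 / 22.6 = 0.03067 h⁻¹
t = ln(C₀ / C) / k = ln(16.98 / 5.55) / 0.03067
  = ln(3.059) / 0.03067 = 1.118 / 0.03067 = 36.45 h

36.5 h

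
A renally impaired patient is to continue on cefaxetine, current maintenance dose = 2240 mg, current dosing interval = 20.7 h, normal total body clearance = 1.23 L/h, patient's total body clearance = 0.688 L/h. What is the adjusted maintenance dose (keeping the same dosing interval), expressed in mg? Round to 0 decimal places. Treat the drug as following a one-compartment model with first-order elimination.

1253 mg

To keep the same average steady-state level, dosing rate must scale with clearance.
CL ratio = 0.688 / 1.23 = 0.5593
New dose (same interval) = 2240 × 0.5593 = 1253 mg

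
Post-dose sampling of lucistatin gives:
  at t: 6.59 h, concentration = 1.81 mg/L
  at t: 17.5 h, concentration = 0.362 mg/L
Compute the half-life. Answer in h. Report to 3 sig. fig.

k = ln(C₁/C₂) / (t₂ − t₁) = ln(1.81/0.362) / (17.5 − 6.59)
  = 1.609 / 10.91 = 0.1475 h⁻¹
t½ = ln2 / k = 0.693147 / 0.1475 = 4.699 h

4.70 h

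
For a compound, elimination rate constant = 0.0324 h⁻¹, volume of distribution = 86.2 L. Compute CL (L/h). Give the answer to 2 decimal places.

CL = k × Vd = 0.0324 × 86.2 = 2.793 L/h

2.79 L/h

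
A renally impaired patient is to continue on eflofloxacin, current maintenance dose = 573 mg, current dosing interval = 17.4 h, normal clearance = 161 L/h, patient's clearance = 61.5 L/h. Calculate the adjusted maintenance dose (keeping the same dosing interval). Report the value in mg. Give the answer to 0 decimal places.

219 mg

To keep the same average steady-state level, dosing rate must scale with clearance.
CL ratio = 61.5 / 161 = 0.3820
New dose (same interval) = 573 × 0.3820 = 218.9 mg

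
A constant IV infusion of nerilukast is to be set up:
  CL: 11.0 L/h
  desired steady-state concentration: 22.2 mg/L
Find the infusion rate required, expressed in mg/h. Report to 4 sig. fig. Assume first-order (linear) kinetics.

244.2 mg/h

At steady state, infusion rate R₀ = Css × CL = 22.2 × 11.00 = 244.2 mg/h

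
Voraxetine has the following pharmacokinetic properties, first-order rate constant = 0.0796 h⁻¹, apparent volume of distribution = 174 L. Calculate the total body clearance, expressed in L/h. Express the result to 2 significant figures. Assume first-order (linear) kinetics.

CL = k × Vd = 0.0796 × 174 = 13.85 L/h

14 L/h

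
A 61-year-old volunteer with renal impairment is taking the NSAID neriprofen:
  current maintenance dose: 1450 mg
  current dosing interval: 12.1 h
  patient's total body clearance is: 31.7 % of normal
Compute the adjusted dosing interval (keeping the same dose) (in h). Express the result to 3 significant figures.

To keep the same average steady-state level, dosing rate must scale with clearance.
CL ratio = 31.7 / 100 = 0.3170
New interval (same dose) = 12.1 / 0.3170 = 38.17 h

38.2 h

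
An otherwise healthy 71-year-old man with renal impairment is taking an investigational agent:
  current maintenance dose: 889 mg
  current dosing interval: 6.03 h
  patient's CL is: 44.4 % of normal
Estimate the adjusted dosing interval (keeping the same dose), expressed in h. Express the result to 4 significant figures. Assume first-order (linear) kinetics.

13.58 h

To keep the same average steady-state level, dosing rate must scale with clearance.
CL ratio = 44.4 / 100 = 0.4440
New interval (same dose) = 6.03 / 0.4440 = 13.58 h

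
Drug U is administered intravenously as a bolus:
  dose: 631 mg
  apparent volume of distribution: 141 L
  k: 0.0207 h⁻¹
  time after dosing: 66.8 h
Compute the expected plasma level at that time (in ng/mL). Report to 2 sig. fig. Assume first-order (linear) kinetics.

1100 ng/mL

C₀ = Dose / Vd = 631.0 / 141 = 4.475 mg/L
C = C₀ · e^(−k·t) = 4.475 × e^(−0.02070 × 66.8)
  = 4.475 × 0.2509 = 1.123 mg/L
Convert: 1.123 mg/L × 1000 = 1123 ng/mL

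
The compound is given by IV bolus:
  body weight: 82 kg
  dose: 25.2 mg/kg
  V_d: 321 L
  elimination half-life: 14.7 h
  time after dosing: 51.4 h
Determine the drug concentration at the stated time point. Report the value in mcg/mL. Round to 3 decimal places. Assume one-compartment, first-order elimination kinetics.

0.570 mcg/mL

Total dose = 25.2 × 82 = 2066 mg
C₀ = Dose / Vd = 2066 / 321 = 6.436 mg/L
k = ln2 / t½ = 0.693147 / 14.7 = 0.04715 h⁻¹
C = C₀ · e^(−k·t) = 6.436 × e^(−0.04715 × 51.4)
  = 6.436 × 0.08861 = 0.5703 mg/L
(0.5703 mg/L = 0.5703 mcg/mL)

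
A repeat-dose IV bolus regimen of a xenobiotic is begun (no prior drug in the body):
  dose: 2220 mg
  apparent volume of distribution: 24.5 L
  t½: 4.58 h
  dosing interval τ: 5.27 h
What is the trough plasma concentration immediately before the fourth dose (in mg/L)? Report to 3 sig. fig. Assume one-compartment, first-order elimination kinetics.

C₀ per dose = Dose / Vd = 2220 / 24.5 = 90.61 mg/L
k = ln2 / t½ = 0.693147 / 4.58 = 0.1513 h⁻¹
Fraction remaining after one interval: r = e^(−kτ) = e^(−0.1513 × 5.27) = 0.4505
Before dose 4, 3 doses have been given (aged 1τ, 2τ, 3τ).
C_trough = C₀ × (r + r² + … + r^3) = C₀ × r(1−r^3)/(1−r)
        = 90.61 × 0.4505 × (1 − 0.09143) / (1 − 0.4505) = 67.49 mg/L

67.5 mg/L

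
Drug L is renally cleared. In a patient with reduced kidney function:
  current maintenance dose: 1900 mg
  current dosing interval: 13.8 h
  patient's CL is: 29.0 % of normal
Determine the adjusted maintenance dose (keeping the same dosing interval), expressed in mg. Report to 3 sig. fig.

551 mg

To keep the same average steady-state level, dosing rate must scale with clearance.
CL ratio = 29.0 / 100 = 0.2900
New dose (same interval) = 1900 × 0.2900 = 551.0 mg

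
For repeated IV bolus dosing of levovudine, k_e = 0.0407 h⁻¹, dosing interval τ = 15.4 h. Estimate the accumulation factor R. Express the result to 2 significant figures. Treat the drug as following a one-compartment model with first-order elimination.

2.1

e^(−kτ) = e^(−0.04070 × 15.4) = 0.5343
Accumulation ratio R = 1 / (1 − e^(−kτ)) = 1 / (1 − 0.5343) = 2.147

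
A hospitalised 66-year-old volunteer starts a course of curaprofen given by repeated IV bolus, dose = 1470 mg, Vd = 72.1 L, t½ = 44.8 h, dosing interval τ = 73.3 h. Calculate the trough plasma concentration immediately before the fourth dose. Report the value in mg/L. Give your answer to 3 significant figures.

9.35 mg/L

C₀ per dose = Dose / Vd = 1470 / 72.1 = 20.39 mg/L
k = ln2 / t½ = 0.693147 / 44.8 = 0.01547 h⁻¹
Fraction remaining after one interval: r = e^(−kτ) = e^(−0.01547 × 73.3) = 0.3218
Before dose 4, 3 doses have been given (aged 1τ, 2τ, 3τ).
C_trough = C₀ × (r + r² + … + r^3) = C₀ × r(1−r^3)/(1−r)
        = 20.39 × 0.3218 × (1 − 0.03332) / (1 − 0.3218) = 9.353 mg/L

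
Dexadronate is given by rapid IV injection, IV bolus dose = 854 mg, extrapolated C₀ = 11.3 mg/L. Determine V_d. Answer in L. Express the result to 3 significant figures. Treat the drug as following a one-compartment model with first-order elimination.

Vd = Dose / C₀ = 854.0 / 11.3 = 75.58 L

75.6 L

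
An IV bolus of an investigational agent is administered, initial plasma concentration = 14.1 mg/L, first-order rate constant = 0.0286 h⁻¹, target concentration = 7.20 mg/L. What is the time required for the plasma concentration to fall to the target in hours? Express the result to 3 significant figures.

23.5 h

t = ln(C₀ / C) / k = ln(14.10 / 7.20) / 0.02860
  = ln(1.958) / 0.02860 = 0.6719 / 0.02860 = 23.49 h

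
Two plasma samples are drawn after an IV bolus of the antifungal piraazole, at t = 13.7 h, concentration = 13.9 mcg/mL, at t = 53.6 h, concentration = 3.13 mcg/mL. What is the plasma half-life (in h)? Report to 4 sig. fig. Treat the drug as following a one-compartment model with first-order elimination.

k = ln(C₁/C₂) / (t₂ − t₁) = ln(13.9/3.13) / (53.6 − 13.7)
  = 1.491 / 39.90 = 0.03737 h⁻¹
t½ = ln2 / k = 0.693147 / 0.03737 = 18.55 h

18.55 h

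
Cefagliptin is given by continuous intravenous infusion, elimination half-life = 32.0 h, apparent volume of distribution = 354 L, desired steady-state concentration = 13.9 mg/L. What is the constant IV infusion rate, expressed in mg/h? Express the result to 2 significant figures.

k = ln2 / t½ = 0.693147 / 32.0 = 0.02166 h⁻¹
CL = k × Vd = 0.02166 × 354 = 7.668 L/h
At steady state, infusion rate R₀ = Css × CL = 13.9 × 7.668 = 106.6 mg/h

110 mg/h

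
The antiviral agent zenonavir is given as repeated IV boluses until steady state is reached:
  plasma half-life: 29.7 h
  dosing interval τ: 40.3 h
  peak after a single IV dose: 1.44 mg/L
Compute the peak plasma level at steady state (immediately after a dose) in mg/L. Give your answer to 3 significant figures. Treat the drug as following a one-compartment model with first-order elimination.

k = ln2 / t½ = 0.693147 / 29.7 = 0.02334 h⁻¹
e^(−kτ) = e^(−0.02334 × 40.3) = 0.3904
Accumulation ratio R = 1 / (1 − e^(−kτ)) = 1 / (1 − 0.3904) = 1.640
Steady-state peak = C₀ × R = 1.44 × 1.640 = 2.362 mg/L

2.36 mg/L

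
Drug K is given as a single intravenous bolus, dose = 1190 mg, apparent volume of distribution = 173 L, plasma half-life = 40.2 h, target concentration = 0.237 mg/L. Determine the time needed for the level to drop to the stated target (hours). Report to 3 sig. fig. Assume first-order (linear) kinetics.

195 h

C₀ = Dose / Vd = 1190 / 173 = 6.879 mg/L
k = ln2 / t½ = 0.693147 / 40.2 = 0.01724 h⁻¹
t = ln(C₀ / C) / k = ln(6.879 / 0.237) / 0.01724
  = ln(29.03) / 0.01724 = 3.368 / 0.01724 = 195.4 h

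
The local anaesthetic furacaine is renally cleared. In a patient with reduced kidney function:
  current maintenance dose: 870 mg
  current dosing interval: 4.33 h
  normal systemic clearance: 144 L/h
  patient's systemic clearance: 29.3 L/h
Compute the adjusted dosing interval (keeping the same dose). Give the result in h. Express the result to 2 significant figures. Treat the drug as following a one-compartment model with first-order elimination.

To keep the same average steady-state level, dosing rate must scale with clearance.
CL ratio = 29.3 / 144 = 0.2035
New interval (same dose) = 4.33 / 0.2035 = 21.28 h

21 h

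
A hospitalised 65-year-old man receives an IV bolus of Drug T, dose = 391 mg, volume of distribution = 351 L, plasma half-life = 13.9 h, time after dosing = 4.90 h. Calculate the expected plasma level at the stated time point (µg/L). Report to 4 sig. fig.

C₀ = Dose / Vd = 391.0 / 351 = 1.114 mg/L
k = ln2 / t½ = 0.693147 / 13.9 = 0.04987 h⁻¹
C = C₀ · e^(−k·t) = 1.114 × e^(−0.04987 × 4.90)
  = 1.114 × 0.7832 = 0.8725 mg/L
Convert: 0.8725 mg/L × 1000 = 872.5 µg/L

872.5 µg/L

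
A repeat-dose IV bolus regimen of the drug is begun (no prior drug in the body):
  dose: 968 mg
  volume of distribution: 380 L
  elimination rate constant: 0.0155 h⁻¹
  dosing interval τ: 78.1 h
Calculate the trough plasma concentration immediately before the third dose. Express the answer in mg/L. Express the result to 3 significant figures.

C₀ per dose = Dose / Vd = 968 / 380 = 2.547 mg/L
Fraction remaining after one interval: r = e^(−kτ) = e^(−0.01550 × 78.1) = 0.2980
Before dose 3, 2 doses have been given (aged 1τ, 2τ).
C_trough = C₀ × (r + r²) = 2.547 × (0.2980 + 0.08880) = 0.9852 mg/L

0.985 mg/L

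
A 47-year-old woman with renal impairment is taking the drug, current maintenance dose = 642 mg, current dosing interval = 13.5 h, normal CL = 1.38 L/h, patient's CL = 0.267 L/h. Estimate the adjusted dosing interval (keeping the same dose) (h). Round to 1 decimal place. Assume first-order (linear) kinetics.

69.8 h

To keep the same average steady-state level, dosing rate must scale with clearance.
CL ratio = 0.267 / 1.38 = 0.1935
New interval (same dose) = 13.5 / 0.1935 = 69.77 h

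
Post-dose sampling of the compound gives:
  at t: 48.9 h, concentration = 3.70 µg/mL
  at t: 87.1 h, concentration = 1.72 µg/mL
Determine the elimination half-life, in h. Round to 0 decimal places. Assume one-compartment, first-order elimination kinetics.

k = ln(C₁/C₂) / (t₂ − t₁) = ln(3.70/1.72) / (87.1 − 48.9)
  = 0.7660 / 38.20 = 0.02005 h⁻¹
t½ = ln2 / k = 0.693147 / 0.02005 = 34.57 h

35 h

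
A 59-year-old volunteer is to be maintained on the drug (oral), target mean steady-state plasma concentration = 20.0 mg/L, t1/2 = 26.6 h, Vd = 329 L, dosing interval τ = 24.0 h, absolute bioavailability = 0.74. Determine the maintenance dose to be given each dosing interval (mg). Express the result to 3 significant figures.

5560 mg

k = ln2 / t½ = 0.693147 / 26.6 = 0.02606 h⁻¹
CL = k × Vd = 0.02606 × 329 = 8.574 L/h
At steady state, F × (Dose/τ) = Css × CL.
Dose = Css × CL × τ / F = 20.0 × 8.574 × 24.0 / 0.74 = 5562 mg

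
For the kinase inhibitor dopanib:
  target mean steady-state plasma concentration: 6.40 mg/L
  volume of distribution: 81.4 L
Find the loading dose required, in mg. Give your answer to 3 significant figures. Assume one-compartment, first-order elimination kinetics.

521 mg

LD = Css × Vd = 6.40 × 81.4 = 521.0 mg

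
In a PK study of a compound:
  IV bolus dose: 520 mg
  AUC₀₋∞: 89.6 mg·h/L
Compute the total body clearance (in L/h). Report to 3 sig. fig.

CL = Dose / AUC = 520 / 89.6 = 5.804 L/h

5.80 L/h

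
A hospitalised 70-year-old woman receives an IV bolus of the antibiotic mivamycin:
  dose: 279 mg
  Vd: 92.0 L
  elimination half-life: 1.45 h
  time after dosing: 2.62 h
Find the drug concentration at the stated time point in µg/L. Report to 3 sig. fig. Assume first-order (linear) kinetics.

867 µg/L

C₀ = Dose / Vd = 279.0 / 92.0 = 3.033 mg/L
k = ln2 / t½ = 0.693147 / 1.45 = 0.4780 h⁻¹
C = C₀ · e^(−k·t) = 3.033 × e^(−0.4780 × 2.62)
  = 3.033 × 0.2858 = 0.8668 mg/L
Convert: 0.8668 mg/L × 1000 = 866.8 µg/L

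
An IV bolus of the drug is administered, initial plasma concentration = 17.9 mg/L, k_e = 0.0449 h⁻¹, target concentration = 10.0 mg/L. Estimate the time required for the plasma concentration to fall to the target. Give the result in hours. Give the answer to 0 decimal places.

t = ln(C₀ / C) / k = ln(17.90 / 10.0) / 0.04490
  = ln(1.790) / 0.04490 = 0.5822 / 0.04490 = 12.97 h

13 h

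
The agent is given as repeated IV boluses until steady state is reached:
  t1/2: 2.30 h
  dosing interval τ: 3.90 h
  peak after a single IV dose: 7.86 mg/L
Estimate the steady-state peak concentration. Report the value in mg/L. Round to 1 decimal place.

11.4 mg/L

k = ln2 / t½ = 0.693147 / 2.30 = 0.3014 h⁻¹
e^(−kτ) = e^(−0.3014 × 3.90) = 0.3087
Accumulation ratio R = 1 / (1 − e^(−kτ)) = 1 / (1 − 0.3087) = 1.447
Steady-state peak = C₀ × R = 7.86 × 1.447 = 11.37 mg/L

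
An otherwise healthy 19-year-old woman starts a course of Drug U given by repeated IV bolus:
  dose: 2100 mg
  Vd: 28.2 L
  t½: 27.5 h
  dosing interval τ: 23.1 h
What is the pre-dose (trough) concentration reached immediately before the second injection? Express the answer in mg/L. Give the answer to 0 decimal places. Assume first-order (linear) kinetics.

42 mg/L

C₀ per dose = Dose / Vd = 2100 / 28.2 = 74.47 mg/L
k = ln2 / t½ = 0.693147 / 27.5 = 0.02521 h⁻¹
Fraction remaining after one interval: r = e^(−kτ) = e^(−0.02521 × 23.1) = 0.5586
Before dose 2, 1 dose has been given (aged 1τ).
C_trough = C₀ × r = 74.47 × 0.5586 = 41.60 mg/L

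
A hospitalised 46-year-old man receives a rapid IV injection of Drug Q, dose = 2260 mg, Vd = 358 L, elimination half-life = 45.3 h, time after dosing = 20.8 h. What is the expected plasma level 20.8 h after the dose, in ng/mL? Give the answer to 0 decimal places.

4592 ng/mL

C₀ = Dose / Vd = 2260 / 358 = 6.313 mg/L
k = ln2 / t½ = 0.693147 / 45.3 = 0.01530 h⁻¹
C = C₀ · e^(−k·t) = 6.313 × e^(−0.01530 × 20.8)
  = 6.313 × 0.7274 = 4.592 mg/L
Convert: 4.592 mg/L × 1000 = 4592 ng/mL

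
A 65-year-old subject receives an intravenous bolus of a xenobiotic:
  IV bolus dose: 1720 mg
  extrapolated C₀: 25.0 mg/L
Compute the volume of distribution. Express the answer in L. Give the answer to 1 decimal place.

Vd = Dose / C₀ = 1720 / 25.0 = 68.80 L

68.8 L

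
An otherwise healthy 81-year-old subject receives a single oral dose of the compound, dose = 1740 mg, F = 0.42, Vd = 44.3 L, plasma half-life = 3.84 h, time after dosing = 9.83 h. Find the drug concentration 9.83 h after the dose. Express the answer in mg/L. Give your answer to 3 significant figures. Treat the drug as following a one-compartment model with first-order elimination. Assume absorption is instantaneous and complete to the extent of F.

2.80 mg/L

Amount reaching circulation = F × Dose = 0.42 × 1740 = 730.8 mg
C₀ = F·Dose / Vd = 730.8 / 44.3 = 16.50 mg/L
k = ln2 / t½ = 0.693147 / 3.84 = 0.1805 h⁻¹
C = C₀ · e^(−k·t) = 16.50 × e^(−0.1805 × 9.83)
  = 16.50 × 0.1696 = 2.798 mg/L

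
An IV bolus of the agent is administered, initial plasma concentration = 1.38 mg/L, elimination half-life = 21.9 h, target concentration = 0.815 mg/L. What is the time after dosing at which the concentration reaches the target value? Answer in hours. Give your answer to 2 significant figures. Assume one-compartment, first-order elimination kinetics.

k = ln2 / t½ = 0.693147 / 21.9 = 0.03165 h⁻¹
t = ln(C₀ / C) / k = ln(1.380 / 0.815) / 0.03165
  = ln(1.693) / 0.03165 = 0.5265 / 0.03165 = 16.64 h

17 h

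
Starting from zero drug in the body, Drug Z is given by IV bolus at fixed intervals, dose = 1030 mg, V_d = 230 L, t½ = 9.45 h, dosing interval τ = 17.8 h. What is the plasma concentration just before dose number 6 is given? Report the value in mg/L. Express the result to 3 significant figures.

C₀ per dose = Dose / Vd = 1030 / 230 = 4.478 mg/L
k = ln2 / t½ = 0.693147 / 9.45 = 0.07335 h⁻¹
Fraction remaining after one interval: r = e^(−kτ) = e^(−0.07335 × 17.8) = 0.2710
Before dose 6, 5 doses have been given (aged 1τ, 2τ, 3τ, 4τ, 5τ).
C_trough = C₀ × (r + r² + … + r^5) = C₀ × r(1−r^5)/(1−r)
        = 4.478 × 0.2710 × (1 − 0.001462) / (1 − 0.2710) = 1.662 mg/L

1.66 mg/L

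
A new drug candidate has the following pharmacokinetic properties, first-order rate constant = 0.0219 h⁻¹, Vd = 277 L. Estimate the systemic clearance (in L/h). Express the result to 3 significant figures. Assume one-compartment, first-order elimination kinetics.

CL = k × Vd = 0.0219 × 277 = 6.066 L/h

6.07 L/h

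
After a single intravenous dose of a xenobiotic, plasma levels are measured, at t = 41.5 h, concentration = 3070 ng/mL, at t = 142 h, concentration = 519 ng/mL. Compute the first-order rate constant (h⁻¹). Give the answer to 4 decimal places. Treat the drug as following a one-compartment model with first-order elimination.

0.0177 h⁻¹

k = ln(C₁/C₂) / (t₂ − t₁) = ln(3070/519) / (142 − 41.5)
  = 1.778 / 100.5 = 0.01769 h⁻¹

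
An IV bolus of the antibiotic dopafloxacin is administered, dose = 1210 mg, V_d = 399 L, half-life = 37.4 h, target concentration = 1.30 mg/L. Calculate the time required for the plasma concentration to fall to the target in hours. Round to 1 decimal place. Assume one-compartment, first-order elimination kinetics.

C₀ = Dose / Vd = 1210 / 399 = 3.033 mg/L
k = ln2 / t½ = 0.693147 / 37.4 = 0.01853 h⁻¹
t = ln(C₀ / C) / k = ln(3.033 / 1.30) / 0.01853
  = ln(2.333) / 0.01853 = 0.8472 / 0.01853 = 45.72 h

45.7 h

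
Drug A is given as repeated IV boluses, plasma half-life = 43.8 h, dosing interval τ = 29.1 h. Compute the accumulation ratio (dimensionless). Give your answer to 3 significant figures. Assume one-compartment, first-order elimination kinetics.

k = ln2 / t½ = 0.693147 / 43.8 = 0.01583 h⁻¹
e^(−kτ) = e^(−0.01583 × 29.1) = 0.6309
Accumulation ratio R = 1 / (1 − e^(−kτ)) = 1 / (1 − 0.6309) = 2.709

2.71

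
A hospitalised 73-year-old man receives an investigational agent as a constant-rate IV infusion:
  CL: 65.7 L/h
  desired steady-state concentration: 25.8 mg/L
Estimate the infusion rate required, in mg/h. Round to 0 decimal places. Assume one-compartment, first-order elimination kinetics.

At steady state, infusion rate R₀ = Css × CL = 25.8 × 65.70 = 1695 mg/h

1695 mg/h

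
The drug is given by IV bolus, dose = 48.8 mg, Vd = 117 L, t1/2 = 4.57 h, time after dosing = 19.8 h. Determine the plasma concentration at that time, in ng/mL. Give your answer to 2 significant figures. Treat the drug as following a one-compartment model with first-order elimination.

C₀ = Dose / Vd = 48.80 / 117 = 0.4171 mg/L
k = ln2 / t½ = 0.693147 / 4.57 = 0.1517 h⁻¹
C = C₀ · e^(−k·t) = 0.4171 × e^(−0.1517 × 19.8)
  = 0.4171 × 0.04961 = 0.02069 mg/L
Convert: 0.02069 mg/L × 1000 = 20.69 ng/mL

21 ng/mL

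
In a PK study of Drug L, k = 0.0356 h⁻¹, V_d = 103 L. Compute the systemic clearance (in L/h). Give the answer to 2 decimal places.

3.67 L/h

CL = k × Vd = 0.0356 × 103 = 3.667 L/h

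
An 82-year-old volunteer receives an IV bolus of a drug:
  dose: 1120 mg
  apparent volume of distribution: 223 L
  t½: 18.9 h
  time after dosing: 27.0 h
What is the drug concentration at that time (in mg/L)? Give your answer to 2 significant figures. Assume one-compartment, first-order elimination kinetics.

1.9 mg/L

C₀ = Dose / Vd = 1120 / 223 = 5.022 mg/L
k = ln2 / t½ = 0.693147 / 18.9 = 0.03667 h⁻¹
C = C₀ · e^(−k·t) = 5.022 × e^(−0.03667 × 27.0)
  = 5.022 × 0.3715 = 1.866 mg/L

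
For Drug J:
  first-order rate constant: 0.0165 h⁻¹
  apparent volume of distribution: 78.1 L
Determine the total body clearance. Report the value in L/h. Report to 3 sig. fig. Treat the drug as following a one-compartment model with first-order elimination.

1.29 L/h

CL = k × Vd = 0.0165 × 78.1 = 1.289 L/h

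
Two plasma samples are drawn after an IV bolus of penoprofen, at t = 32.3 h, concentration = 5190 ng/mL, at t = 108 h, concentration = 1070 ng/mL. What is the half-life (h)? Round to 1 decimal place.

33.2 h

k = ln(C₁/C₂) / (t₂ − t₁) = ln(5190/1070) / (108 − 32.3)
  = 1.579 / 75.70 = 0.02086 h⁻¹
t½ = ln2 / k = 0.693147 / 0.02086 = 33.23 h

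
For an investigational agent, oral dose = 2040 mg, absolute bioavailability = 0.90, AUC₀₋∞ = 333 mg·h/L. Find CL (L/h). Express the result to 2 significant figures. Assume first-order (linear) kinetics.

5.5 L/h

CL = F·Dose / AUC = 0.90 × 2040 / 333 = 5.514 L/h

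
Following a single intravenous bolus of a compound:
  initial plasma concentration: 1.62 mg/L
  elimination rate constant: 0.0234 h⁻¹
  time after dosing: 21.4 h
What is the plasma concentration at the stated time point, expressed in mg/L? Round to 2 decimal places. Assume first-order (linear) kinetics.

0.98 mg/L

C = C₀ · e^(−k·t) = 1.620 × e^(−0.02340 × 21.4)
  = 1.620 × 0.6061 = 0.9819 mg/L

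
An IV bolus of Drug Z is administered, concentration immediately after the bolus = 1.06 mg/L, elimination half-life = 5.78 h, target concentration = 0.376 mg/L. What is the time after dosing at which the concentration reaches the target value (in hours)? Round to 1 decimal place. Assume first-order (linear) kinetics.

8.6 h

k = ln2 / t½ = 0.693147 / 5.78 = 0.1199 h⁻¹
t = ln(C₀ / C) / k = ln(1.060 / 0.376) / 0.1199
  = ln(2.819) / 0.1199 = 1.036 / 0.1199 = 8.641 h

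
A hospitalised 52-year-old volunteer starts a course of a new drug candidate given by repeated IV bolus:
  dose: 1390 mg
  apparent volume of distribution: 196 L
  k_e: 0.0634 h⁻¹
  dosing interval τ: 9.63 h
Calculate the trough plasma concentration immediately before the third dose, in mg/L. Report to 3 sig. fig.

5.94 mg/L

C₀ per dose = Dose / Vd = 1390 / 196 = 7.092 mg/L
Fraction remaining after one interval: r = e^(−kτ) = e^(−0.06340 × 9.63) = 0.5431
Before dose 3, 2 doses have been given (aged 1τ, 2τ).
C_trough = C₀ × (r + r²) = 7.092 × (0.5431 + 0.2950) = 5.944 mg/L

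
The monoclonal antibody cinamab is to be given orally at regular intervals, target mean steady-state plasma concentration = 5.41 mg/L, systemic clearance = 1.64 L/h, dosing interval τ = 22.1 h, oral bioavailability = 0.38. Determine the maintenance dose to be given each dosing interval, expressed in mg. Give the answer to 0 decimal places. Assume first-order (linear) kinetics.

At steady state, F × (Dose/τ) = Css × CL.
Dose = Css × CL × τ / F = 5.41 × 1.640 × 22.1 / 0.38 = 516.0 mg

516 mg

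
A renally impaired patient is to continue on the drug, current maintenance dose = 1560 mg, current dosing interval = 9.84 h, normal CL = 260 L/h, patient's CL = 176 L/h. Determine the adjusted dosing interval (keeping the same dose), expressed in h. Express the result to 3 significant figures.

14.5 h

To keep the same average steady-state level, dosing rate must scale with clearance.
CL ratio = 176 / 260 = 0.6769
New interval (same dose) = 9.84 / 0.6769 = 14.54 h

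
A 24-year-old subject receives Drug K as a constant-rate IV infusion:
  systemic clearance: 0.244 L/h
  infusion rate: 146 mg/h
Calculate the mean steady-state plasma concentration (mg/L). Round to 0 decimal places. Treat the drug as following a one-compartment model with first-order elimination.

598 mg/L

At steady state Css = R₀ / CL = 146 / 0.2440 = 598.4 mg/L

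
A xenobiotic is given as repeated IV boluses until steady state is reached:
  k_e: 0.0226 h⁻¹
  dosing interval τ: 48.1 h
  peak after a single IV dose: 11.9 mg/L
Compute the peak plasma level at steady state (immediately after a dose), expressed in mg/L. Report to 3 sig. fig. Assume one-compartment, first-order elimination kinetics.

e^(−kτ) = e^(−0.02260 × 48.1) = 0.3372
Accumulation ratio R = 1 / (1 − e^(−kτ)) = 1 / (1 − 0.3372) = 1.509
Steady-state peak = C₀ × R = 11.9 × 1.509 = 17.96 mg/L

18.0 mg/L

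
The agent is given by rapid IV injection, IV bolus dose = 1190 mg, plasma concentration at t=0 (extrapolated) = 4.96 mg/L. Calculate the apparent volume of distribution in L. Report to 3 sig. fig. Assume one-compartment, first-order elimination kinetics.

Vd = Dose / C₀ = 1190 / 4.96 = 239.9 L

240 L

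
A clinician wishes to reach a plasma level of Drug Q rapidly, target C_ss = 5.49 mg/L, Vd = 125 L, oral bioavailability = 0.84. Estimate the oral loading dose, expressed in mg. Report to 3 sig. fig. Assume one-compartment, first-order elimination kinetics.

817 mg

LD = Css × Vd / F = 5.49 × 125 / 0.84 = 817.0 mg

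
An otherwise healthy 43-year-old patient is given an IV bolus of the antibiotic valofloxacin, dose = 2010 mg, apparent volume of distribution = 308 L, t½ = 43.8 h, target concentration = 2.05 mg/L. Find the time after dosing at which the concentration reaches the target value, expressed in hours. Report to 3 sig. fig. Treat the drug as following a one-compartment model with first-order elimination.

C₀ = Dose / Vd = 2010 / 308 = 6.526 mg/L
k = ln2 / t½ = 0.693147 / 43.8 = 0.01583 h⁻¹
t = ln(C₀ / C) / k = ln(6.526 / 2.05) / 0.01583
  = ln(3.183) / 0.01583 = 1.158 / 0.01583 = 73.15 h

73.2 h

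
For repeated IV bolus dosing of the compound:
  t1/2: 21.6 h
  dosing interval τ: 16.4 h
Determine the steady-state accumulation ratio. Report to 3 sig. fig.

k = ln2 / t½ = 0.693147 / 21.6 = 0.03209 h⁻¹
e^(−kτ) = e^(−0.03209 × 16.4) = 0.5908
Accumulation ratio R = 1 / (1 − e^(−kτ)) = 1 / (1 − 0.5908) = 2.444

2.44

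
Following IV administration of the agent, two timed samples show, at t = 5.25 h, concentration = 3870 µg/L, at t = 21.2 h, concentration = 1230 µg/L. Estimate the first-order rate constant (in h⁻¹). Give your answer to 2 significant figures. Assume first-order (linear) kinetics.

k = ln(C₁/C₂) / (t₂ − t₁) = ln(3870/1230) / (21.2 − 5.25)
  = 1.146 / 15.95 = 0.07185 h⁻¹

0.072 h⁻¹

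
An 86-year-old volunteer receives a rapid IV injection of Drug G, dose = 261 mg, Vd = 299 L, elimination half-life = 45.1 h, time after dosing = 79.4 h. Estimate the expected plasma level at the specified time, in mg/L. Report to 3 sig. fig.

C₀ = Dose / Vd = 261.0 / 299 = 0.8729 mg/L
k = ln2 / t½ = 0.693147 / 45.1 = 0.01537 h⁻¹
C = C₀ · e^(−k·t) = 0.8729 × e^(−0.01537 × 79.4)
  = 0.8729 × 0.2951 = 0.2576 mg/L

0.258 mg/L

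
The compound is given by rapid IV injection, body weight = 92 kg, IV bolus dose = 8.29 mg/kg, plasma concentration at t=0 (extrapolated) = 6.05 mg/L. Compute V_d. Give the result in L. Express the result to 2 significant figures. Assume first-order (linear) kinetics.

130 L

Dose = 8.29 × 92 = 762.7 mg
Vd = Dose / C₀ = 762.7 / 6.05 = 126.1 L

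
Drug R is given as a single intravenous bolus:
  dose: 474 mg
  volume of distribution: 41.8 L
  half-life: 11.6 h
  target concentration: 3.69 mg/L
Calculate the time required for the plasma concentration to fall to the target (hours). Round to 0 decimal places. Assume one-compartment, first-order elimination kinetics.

C₀ = Dose / Vd = 474.0 / 41.8 = 11.34 mg/L
k = ln2 / t½ = 0.693147 / 11.6 = 0.05975 h⁻¹
t = ln(C₀ / C) / k = ln(11.34 / 3.69) / 0.05975
  = ln(3.073) / 0.05975 = 1.123 / 0.05975 = 18.79 h

19 h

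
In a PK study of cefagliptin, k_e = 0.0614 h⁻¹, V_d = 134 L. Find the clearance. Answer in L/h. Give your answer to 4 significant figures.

8.228 L/h

CL = k × Vd = 0.0614 × 134 = 8.228 L/h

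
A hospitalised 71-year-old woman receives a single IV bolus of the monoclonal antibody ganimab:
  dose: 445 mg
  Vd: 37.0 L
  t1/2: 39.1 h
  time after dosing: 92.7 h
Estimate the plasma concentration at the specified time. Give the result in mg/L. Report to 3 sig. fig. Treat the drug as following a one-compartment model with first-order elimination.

2.33 mg/L

C₀ = Dose / Vd = 445.0 / 37.0 = 12.03 mg/L
k = ln2 / t½ = 0.693147 / 39.1 = 0.01773 h⁻¹
C = C₀ · e^(−k·t) = 12.03 × e^(−0.01773 × 92.7)
  = 12.03 × 0.1933 = 2.325 mg/L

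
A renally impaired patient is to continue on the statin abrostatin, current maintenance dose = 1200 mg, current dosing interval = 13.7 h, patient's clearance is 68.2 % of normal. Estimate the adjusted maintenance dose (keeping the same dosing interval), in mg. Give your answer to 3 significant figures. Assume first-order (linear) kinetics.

To keep the same average steady-state level, dosing rate must scale with clearance.
CL ratio = 68.2 / 100 = 0.6820
New dose (same interval) = 1200 × 0.6820 = 818.4 mg

818 mg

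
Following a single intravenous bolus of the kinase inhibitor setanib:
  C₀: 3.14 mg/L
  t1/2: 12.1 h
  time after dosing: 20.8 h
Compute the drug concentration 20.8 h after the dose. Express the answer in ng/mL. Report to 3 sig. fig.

k = ln2 / t½ = 0.693147 / 12.1 = 0.05728 h⁻¹
C = C₀ · e^(−k·t) = 3.140 × e^(−0.05728 × 20.8)
  = 3.140 × 0.3038 = 0.9539 mg/L
Convert: 0.9539 mg/L × 1000 = 953.9 ng/mL

954 ng/mL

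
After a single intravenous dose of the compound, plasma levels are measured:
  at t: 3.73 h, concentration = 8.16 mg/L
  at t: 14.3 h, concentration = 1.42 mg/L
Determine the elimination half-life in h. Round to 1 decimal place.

4.2 h

k = ln(C₁/C₂) / (t₂ − t₁) = ln(8.16/1.42) / (14.3 − 3.73)
  = 1.749 / 10.57 = 0.1655 h⁻¹
t½ = ln2 / k = 0.693147 / 0.1655 = 4.188 h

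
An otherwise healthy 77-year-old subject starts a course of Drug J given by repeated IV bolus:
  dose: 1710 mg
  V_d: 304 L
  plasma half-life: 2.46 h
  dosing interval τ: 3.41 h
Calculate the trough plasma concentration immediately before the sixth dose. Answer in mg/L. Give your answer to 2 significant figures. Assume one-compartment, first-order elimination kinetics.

C₀ per dose = Dose / Vd = 1710 / 304 = 5.625 mg/L
k = ln2 / t½ = 0.693147 / 2.46 = 0.2818 h⁻¹
Fraction remaining after one interval: r = e^(−kτ) = e^(−0.2818 × 3.41) = 0.3825
Before dose 6, 5 doses have been given (aged 1τ, 2τ, 3τ, 4τ, 5τ).
C_trough = C₀ × (r + r² + … + r^5) = C₀ × r(1−r^5)/(1−r)
        = 5.625 × 0.3825 × (1 − 0.008188) / (1 − 0.3825) = 3.456 mg/L

3.5 mg/L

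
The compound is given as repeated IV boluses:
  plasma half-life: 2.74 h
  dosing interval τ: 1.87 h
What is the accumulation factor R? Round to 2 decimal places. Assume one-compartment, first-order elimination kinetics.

k = ln2 / t½ = 0.693147 / 2.74 = 0.2530 h⁻¹
e^(−kτ) = e^(−0.2530 × 1.87) = 0.6231
Accumulation ratio R = 1 / (1 − e^(−kτ)) = 1 / (1 − 0.6231) = 2.653

2.65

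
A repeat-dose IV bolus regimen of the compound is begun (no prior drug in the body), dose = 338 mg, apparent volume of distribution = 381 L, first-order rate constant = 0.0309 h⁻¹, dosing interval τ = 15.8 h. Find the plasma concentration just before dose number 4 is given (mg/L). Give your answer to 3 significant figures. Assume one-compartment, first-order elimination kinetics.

1.08 mg/L

C₀ per dose = Dose / Vd = 338 / 381 = 0.8871 mg/L
Fraction remaining after one interval: r = e^(−kτ) = e^(−0.03090 × 15.8) = 0.6137
Before dose 4, 3 doses have been given (aged 1τ, 2τ, 3τ).
C_trough = C₀ × (r + r² + … + r^3) = C₀ × r(1−r^3)/(1−r)
        = 0.8871 × 0.6137 × (1 − 0.2311) / (1 − 0.6137) = 1.084 mg/L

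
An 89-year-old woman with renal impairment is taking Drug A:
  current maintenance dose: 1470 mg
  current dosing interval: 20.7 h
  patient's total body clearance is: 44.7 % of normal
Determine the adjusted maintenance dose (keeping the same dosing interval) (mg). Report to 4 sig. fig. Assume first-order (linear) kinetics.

657.1 mg

To keep the same average steady-state level, dosing rate must scale with clearance.
CL ratio = 44.7 / 100 = 0.4470
New dose (same interval) = 1470 × 0.4470 = 657.1 mg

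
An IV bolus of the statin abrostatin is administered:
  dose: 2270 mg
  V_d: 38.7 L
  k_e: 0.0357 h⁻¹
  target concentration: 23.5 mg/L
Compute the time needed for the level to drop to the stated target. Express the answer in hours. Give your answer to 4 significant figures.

C₀ = Dose / Vd = 2270 / 38.7 = 58.66 mg/L
t = ln(C₀ / C) / k = ln(58.66 / 23.5) / 0.03570
  = ln(2.496) / 0.03570 = 0.9147 / 0.03570 = 25.62 h

25.62 h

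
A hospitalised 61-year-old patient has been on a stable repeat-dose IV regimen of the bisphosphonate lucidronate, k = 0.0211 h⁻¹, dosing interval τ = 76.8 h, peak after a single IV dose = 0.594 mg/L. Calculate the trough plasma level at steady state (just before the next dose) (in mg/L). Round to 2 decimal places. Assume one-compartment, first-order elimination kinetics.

e^(−kτ) = e^(−0.02110 × 76.8) = 0.1978
Accumulation ratio R = 1 / (1 − e^(−kτ)) = 1 / (1 − 0.1978) = 1.247
Steady-state trough = C₀ × R × e^(−kτ) = 0.594 × 1.247 × 0.1978 = 0.1465 mg/L

0.15 mg/L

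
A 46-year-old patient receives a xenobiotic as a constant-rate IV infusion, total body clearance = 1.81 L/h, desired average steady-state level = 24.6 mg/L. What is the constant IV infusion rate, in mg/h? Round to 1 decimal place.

44.5 mg/h

At steady state, infusion rate R₀ = Css × CL = 24.6 × 1.810 = 44.53 mg/h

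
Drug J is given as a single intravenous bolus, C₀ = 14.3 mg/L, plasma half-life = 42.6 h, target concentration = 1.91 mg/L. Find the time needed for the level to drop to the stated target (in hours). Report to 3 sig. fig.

124 h

k = ln2 / t½ = 0.693147 / 42.6 = 0.01627 h⁻¹
t = ln(C₀ / C) / k = ln(14.30 / 1.91) / 0.01627
  = ln(7.487) / 0.01627 = 2.013 / 0.01627 = 123.7 h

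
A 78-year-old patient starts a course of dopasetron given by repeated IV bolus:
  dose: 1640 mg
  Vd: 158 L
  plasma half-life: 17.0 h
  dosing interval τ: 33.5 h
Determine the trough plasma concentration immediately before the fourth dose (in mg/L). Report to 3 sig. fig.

3.50 mg/L

C₀ per dose = Dose / Vd = 1640 / 158 = 10.38 mg/L
k = ln2 / t½ = 0.693147 / 17.0 = 0.04077 h⁻¹
Fraction remaining after one interval: r = e^(−kτ) = e^(−0.04077 × 33.5) = 0.2552
Before dose 4, 3 doses have been given (aged 1τ, 2τ, 3τ).
C_trough = C₀ × (r + r² + … + r^3) = C₀ × r(1−r^3)/(1−r)
        = 10.38 × 0.2552 × (1 − 0.01662) / (1 − 0.2552) = 3.498 mg/L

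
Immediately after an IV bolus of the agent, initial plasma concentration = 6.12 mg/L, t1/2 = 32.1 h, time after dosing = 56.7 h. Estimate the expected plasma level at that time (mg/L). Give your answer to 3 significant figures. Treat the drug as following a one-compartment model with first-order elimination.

1.80 mg/L

k = ln2 / t½ = 0.693147 / 32.1 = 0.02159 h⁻¹
C = C₀ · e^(−k·t) = 6.120 × e^(−0.02159 × 56.7)
  = 6.120 × 0.2940 = 1.799 mg/L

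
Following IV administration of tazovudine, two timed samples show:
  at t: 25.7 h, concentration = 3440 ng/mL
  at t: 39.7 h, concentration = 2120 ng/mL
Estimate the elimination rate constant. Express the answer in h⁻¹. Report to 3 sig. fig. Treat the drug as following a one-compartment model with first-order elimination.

0.0346 h⁻¹

k = ln(C₁/C₂) / (t₂ − t₁) = ln(3440/2120) / (39.7 − 25.7)
  = 0.4841 / 14.00 = 0.03458 h⁻¹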